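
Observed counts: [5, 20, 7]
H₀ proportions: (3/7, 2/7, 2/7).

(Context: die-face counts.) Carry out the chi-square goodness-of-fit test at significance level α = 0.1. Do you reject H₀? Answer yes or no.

n = 32; E_i = n·p_i = [13.71, 9.14, 9.14]
χ² = (5−13.71)²/13.71 + (20−9.14)²/9.14 + (7−9.14)²/9.14 = 18.9323
df = 2
p-value (upper-tail) = 0.00008
At α=0.1: p < α → reject H₀

reject H₀: yes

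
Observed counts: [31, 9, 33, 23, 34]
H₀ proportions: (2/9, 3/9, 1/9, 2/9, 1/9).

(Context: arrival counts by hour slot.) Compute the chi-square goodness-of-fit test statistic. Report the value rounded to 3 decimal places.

n = 130; E_i = n·p_i = [28.89, 43.33, 14.44, 28.89, 14.44]
χ² = (31−28.89)²/28.89 + (9−43.33)²/43.33 + (33−14.44)²/14.44 + (23−28.89)²/28.89 + (34−14.44)²/14.44 = 78.8692
df = 4

test statistic = 78.869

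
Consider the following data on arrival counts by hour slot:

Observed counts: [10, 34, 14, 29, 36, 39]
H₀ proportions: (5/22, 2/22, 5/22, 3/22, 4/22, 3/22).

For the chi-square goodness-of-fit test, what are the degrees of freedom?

degrees of freedom = 5

df = k − 1 = 6 − 1 = 5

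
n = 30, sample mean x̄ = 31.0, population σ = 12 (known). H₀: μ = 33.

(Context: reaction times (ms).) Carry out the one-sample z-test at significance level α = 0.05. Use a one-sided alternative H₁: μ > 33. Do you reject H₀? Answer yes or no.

reject H₀: no

SE = σ/√n = 12/√30 = 2.1909
z = (x̄−μ₀)/SE = (31.0−33)/2.1909 = -0.9129
p-value (one-sided, H₁ greater) = 0.81934
At α=0.05: p ≥ α → fail to reject H₀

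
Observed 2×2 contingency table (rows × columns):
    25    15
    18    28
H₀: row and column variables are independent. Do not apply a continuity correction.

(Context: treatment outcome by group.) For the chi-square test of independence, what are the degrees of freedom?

degrees of freedom = 1

df = (r−1)(c−1) = (2−1)·(2−1) = 1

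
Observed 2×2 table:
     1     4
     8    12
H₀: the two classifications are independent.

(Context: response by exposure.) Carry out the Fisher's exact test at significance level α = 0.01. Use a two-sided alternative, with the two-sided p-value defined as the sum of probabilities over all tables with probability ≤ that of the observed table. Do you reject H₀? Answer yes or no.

Margins: r₁=5, r₂=20, c₁=9, c₂=16, n=25
p_obs = C(5,1)·C(20,8)/C(25,9); sum pmf over tables with pmf ≤ p_obs
p-value (two-sided) = 0.62055
At α=0.01: p ≥ α → fail to reject H₀

reject H₀: no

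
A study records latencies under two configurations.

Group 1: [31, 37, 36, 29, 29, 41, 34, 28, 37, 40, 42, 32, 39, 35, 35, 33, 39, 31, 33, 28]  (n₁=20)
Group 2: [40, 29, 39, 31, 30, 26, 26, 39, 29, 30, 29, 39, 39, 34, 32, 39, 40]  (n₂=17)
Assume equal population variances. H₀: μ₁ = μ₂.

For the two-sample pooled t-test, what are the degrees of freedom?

df = n₁ + n₂ − 2 = 20 + 17 − 2 = 35

degrees of freedom = 35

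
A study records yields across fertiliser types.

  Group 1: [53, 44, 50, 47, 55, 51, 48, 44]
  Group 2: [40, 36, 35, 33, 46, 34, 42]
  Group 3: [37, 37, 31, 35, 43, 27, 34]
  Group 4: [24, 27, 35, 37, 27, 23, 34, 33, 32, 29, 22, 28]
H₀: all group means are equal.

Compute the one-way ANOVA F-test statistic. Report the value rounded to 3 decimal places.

Group means [49.00, 38.00, 34.86, 29.25], grand mean 36.853
SSB = Σnᵢ(x̄ᵢ−x̄)² = 1911.158; SSW = ΣΣ(x−x̄ᵢ)² = 671.107
MSB = 1911.158/3 = 637.0525; MSW = 671.107/30 = 22.3702
F = MSB/MSW = 28.4777
df = (3, 30)

test statistic = 28.478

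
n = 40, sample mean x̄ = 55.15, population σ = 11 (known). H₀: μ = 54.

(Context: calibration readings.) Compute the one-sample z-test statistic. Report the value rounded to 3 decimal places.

SE = σ/√n = 11/√40 = 1.7393
z = (x̄−μ₀)/SE = (55.15−54)/1.7393 = 0.6612

test statistic = 0.661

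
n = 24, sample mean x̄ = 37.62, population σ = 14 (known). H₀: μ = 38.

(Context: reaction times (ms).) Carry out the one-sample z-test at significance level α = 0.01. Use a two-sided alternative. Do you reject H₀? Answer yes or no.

reject H₀: no

SE = σ/√n = 14/√24 = 2.8577
z = (x̄−μ₀)/SE = (37.62−38)/2.8577 = -0.1330
p-value (two-sided) = 0.89422
At α=0.01: p ≥ α → fail to reject H₀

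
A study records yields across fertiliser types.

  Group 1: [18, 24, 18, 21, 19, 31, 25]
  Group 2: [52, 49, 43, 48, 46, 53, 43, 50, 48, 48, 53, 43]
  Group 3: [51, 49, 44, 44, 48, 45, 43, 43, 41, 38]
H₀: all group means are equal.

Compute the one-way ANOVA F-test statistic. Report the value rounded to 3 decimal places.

Group means [22.29, 48.00, 44.60], grand mean 40.621
SSB = Σnᵢ(x̄ᵢ−x̄)² = 3164.999; SSW = ΣΣ(x−x̄ᵢ)² = 419.829
MSB = 3164.999/2 = 1582.4995; MSW = 419.829/26 = 16.1473
F = MSB/MSW = 98.0043
df = (2, 26)

test statistic = 98.004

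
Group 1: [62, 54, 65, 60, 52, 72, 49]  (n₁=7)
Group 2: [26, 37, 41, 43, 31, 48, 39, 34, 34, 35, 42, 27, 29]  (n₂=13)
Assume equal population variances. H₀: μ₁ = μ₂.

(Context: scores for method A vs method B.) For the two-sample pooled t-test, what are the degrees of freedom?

degrees of freedom = 18

df = n₁ + n₂ − 2 = 7 + 13 − 2 = 18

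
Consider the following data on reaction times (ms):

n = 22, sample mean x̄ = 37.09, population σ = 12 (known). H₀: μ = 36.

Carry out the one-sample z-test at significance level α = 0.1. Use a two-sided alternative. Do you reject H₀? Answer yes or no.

SE = σ/√n = 12/√22 = 2.5584
z = (x̄−μ₀)/SE = (37.09−36)/2.5584 = 0.4260
p-value (two-sided) = 0.67007
At α=0.1: p ≥ α → fail to reject H₀

reject H₀: no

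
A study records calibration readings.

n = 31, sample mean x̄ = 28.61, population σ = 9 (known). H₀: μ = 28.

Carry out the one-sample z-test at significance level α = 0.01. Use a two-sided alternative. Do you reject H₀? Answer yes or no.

reject H₀: no

SE = σ/√n = 9/√31 = 1.6164
z = (x̄−μ₀)/SE = (28.61−28)/1.6164 = 0.3774
p-value (two-sided) = 0.70590
At α=0.01: p ≥ α → fail to reject H₀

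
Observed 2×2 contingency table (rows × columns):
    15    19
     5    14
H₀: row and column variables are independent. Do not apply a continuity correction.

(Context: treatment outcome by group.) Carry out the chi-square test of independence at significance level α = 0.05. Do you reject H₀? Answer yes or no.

reject H₀: no

Row totals [34, 19], col totals [20, 33], n=53
χ² = (15−12.83)²/12.83 + (19−21.17)²/21.17 + (5−7.17)²/7.17 + (14−11.83)²/11.83 = 1.6440
df = 1
p-value (upper-tail) = 0.19978
At α=0.05: p ≥ α → fail to reject H₀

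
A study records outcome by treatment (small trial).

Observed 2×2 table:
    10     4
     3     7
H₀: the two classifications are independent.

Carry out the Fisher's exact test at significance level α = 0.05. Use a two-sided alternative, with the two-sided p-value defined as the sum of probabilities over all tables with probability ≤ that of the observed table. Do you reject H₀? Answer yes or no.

Margins: r₁=14, r₂=10, c₁=13, c₂=11, n=24
p_obs = C(14,10)·C(10,3)/C(24,13); sum pmf over tables with pmf ≤ p_obs
p-value (two-sided) = 0.09530
At α=0.05: p ≥ α → fail to reject H₀

reject H₀: no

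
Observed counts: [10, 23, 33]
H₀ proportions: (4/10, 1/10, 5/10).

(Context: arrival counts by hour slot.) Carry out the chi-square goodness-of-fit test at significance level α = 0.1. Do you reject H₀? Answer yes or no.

n = 66; E_i = n·p_i = [26.40, 6.60, 33.00]
χ² = (10−26.40)²/26.40 + (23−6.60)²/6.60 + (33−33.00)²/33.00 = 50.9394
df = 2
p-value (upper-tail) = 0.00000
At α=0.1: p < α → reject H₀

reject H₀: yes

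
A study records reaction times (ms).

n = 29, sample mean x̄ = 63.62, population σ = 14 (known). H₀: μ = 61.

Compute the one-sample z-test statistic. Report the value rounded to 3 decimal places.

test statistic = 1.008

SE = σ/√n = 14/√29 = 2.5997
z = (x̄−μ₀)/SE = (63.62−61)/2.5997 = 1.0078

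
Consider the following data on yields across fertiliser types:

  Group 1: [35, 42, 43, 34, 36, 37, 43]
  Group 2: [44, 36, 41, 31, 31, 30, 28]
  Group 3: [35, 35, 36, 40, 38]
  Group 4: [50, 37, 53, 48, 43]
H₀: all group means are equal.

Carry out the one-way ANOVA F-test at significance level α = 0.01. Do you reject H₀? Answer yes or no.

reject H₀: yes

Group means [38.57, 34.43, 36.80, 46.20], grand mean 38.583
SSB = Σnᵢ(x̄ᵢ−x̄)² = 426.805; SSW = ΣΣ(x−x̄ᵢ)² = 493.029
MSB = 426.805/3 = 142.2683; MSW = 493.029/20 = 24.6514
F = MSB/MSW = 5.7712
df = (3, 20)
p-value (upper-tail) = 0.00518
At α=0.01: p < α → reject H₀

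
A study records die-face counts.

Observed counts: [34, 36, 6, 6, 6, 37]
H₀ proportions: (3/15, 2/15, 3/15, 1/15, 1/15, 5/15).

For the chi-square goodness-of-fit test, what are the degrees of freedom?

df = k − 1 = 6 − 1 = 5

degrees of freedom = 5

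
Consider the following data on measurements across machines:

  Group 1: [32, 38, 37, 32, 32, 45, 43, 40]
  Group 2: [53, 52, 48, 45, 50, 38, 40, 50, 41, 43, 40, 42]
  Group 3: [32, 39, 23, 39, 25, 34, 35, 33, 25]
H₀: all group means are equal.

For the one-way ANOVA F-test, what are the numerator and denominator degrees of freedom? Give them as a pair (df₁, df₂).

k = 3 groups, N = 29 total
df = (k−1, N−k) = (3−1, 29−3) = (2, 26)

degrees of freedom = [2, 26]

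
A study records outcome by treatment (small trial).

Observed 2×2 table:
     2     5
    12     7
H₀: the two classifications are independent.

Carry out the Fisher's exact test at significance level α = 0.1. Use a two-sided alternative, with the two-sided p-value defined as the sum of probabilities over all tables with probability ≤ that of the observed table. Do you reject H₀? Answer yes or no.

reject H₀: no

Margins: r₁=7, r₂=19, c₁=14, c₂=12, n=26
p_obs = C(7,2)·C(19,12)/C(26,14); sum pmf over tables with pmf ≤ p_obs
p-value (two-sided) = 0.19043
At α=0.1: p ≥ α → fail to reject H₀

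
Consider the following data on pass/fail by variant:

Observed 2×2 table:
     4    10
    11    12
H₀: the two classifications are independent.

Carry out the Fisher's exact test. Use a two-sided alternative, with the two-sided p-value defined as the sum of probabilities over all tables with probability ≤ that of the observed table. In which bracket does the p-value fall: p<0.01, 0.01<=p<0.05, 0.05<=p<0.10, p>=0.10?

Margins: r₁=14, r₂=23, c₁=15, c₂=22, n=37
p_obs = C(14,4)·C(23,11)/C(37,15); sum pmf over tables with pmf ≤ p_obs
p-value (two-sided) = 0.31364
→ bracket: p>=0.10

p-value bracket: p>=0.10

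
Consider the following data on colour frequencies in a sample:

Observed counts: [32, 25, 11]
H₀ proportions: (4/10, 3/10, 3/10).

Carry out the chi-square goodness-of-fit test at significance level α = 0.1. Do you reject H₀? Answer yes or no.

n = 68; E_i = n·p_i = [27.20, 20.40, 20.40]
χ² = (32−27.20)²/27.20 + (25−20.40)²/20.40 + (11−20.40)²/20.40 = 6.2157
df = 2
p-value (upper-tail) = 0.04470
At α=0.1: p < α → reject H₀

reject H₀: yes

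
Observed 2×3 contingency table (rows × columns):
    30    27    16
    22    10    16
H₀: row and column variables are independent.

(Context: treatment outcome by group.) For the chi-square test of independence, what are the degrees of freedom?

degrees of freedom = 2

df = (r−1)(c−1) = (2−1)·(3−1) = 2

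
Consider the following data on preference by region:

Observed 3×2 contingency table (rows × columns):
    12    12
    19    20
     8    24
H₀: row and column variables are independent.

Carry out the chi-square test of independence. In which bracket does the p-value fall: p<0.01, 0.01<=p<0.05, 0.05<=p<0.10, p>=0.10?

Row totals [24, 39, 32], col totals [39, 56], n=95
χ² = (12−9.85)²/9.85 + (12−14.15)²/14.15 + (19−16.01)²/16.01 + (20−22.99)²/22.99 + (8−13.14)²/13.14 + (24−18.86)²/18.86 = 5.1484
df = 2
p-value (upper-tail) = 0.07621
→ bracket: 0.05<=p<0.10

p-value bracket: 0.05<=p<0.10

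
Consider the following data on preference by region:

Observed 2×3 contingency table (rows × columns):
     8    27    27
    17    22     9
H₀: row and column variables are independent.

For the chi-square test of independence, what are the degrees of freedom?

degrees of freedom = 2

df = (r−1)(c−1) = (2−1)·(3−1) = 2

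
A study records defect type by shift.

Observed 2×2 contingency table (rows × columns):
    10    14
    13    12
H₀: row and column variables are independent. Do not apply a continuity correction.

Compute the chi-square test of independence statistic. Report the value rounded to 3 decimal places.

Row totals [24, 25], col totals [23, 26], n=49
χ² = (10−11.27)²/11.27 + (14−12.73)²/12.73 + (13−11.73)²/11.73 + (12−13.27)²/13.27 = 0.5250
df = 1

test statistic = 0.525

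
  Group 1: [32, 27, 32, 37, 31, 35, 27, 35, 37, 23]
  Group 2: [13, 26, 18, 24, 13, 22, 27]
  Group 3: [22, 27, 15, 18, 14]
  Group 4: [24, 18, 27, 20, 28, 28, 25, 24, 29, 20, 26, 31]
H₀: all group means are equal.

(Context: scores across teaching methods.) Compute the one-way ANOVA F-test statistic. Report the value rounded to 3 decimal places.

Group means [31.60, 20.43, 19.20, 25.00], grand mean 25.147
SSB = Σnᵢ(x̄ᵢ−x̄)² = 749.350; SSW = ΣΣ(x−x̄ᵢ)² = 694.914
MSB = 749.350/3 = 249.7835; MSW = 694.914/30 = 23.1638
F = MSB/MSW = 10.7834
df = (3, 30)

test statistic = 10.783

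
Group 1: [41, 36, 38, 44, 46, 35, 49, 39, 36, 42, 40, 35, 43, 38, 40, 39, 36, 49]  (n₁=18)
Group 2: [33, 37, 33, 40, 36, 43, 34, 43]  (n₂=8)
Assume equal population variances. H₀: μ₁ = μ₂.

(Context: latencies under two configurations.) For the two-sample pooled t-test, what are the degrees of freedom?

df = n₁ + n₂ − 2 = 18 + 8 − 2 = 24

degrees of freedom = 24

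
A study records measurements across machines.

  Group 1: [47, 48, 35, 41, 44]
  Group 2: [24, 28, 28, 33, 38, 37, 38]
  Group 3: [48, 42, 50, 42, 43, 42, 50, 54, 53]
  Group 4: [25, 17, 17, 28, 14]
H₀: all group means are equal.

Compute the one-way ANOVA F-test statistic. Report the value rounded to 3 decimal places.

Group means [43.00, 32.29, 47.11, 20.20], grand mean 37.154
SSB = Σnᵢ(x̄ᵢ−x̄)² = 2666.267; SSW = ΣΣ(x−x̄ᵢ)² = 641.117
MSB = 2666.267/3 = 888.7557; MSW = 641.117/22 = 29.1417
F = MSB/MSW = 30.4977
df = (3, 22)

test statistic = 30.498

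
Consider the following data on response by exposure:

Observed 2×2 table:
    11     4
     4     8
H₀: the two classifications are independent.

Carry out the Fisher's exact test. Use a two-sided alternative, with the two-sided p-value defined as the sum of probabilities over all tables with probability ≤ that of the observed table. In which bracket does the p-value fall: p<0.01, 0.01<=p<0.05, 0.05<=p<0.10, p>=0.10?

p-value bracket: 0.05<=p<0.10

Margins: r₁=15, r₂=12, c₁=15, c₂=12, n=27
p_obs = C(15,11)·C(12,4)/C(27,15); sum pmf over tables with pmf ≤ p_obs
p-value (two-sided) = 0.05740
→ bracket: 0.05<=p<0.10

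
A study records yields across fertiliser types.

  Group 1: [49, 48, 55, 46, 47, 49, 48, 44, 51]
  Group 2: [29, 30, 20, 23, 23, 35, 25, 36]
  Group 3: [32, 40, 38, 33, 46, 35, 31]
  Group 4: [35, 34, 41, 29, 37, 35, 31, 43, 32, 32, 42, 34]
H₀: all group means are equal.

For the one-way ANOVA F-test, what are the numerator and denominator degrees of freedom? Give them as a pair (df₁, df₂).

k = 4 groups, N = 36 total
df = (k−1, N−k) = (4−1, 36−4) = (3, 32)

degrees of freedom = [3, 32]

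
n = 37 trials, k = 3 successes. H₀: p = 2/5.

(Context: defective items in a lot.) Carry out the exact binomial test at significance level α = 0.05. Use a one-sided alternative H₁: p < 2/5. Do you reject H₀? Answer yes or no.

Exact binomial: n=37, k=3, p₀=2/5=0.4000
P(X≤3) from Σ C(n,i)·p₀^i·(1−p₀)^(n−i)
p-value (one-sided, H₁ less) = 0.00002
At α=0.05: p < α → reject H₀

reject H₀: yes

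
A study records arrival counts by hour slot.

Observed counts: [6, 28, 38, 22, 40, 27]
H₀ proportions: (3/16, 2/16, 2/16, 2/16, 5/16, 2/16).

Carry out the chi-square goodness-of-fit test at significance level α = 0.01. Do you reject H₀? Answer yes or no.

reject H₀: yes

n = 161; E_i = n·p_i = [30.19, 20.12, 20.12, 20.12, 50.31, 20.12]
χ² = (6−30.19)²/30.19 + (28−20.12)²/20.12 + (38−20.12)²/20.12 + (22−20.12)²/20.12 + (40−50.31)²/50.31 + (27−20.12)²/20.12 = 42.9752
df = 5
p-value (upper-tail) = 0.00000
At α=0.01: p < α → reject H₀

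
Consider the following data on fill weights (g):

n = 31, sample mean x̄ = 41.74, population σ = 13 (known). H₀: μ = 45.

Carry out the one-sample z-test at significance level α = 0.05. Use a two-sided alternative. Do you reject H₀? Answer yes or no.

SE = σ/√n = 13/√31 = 2.3349
z = (x̄−μ₀)/SE = (41.74−45)/2.3349 = -1.3962
p-value (two-sided) = 0.16265
At α=0.05: p ≥ α → fail to reject H₀

reject H₀: no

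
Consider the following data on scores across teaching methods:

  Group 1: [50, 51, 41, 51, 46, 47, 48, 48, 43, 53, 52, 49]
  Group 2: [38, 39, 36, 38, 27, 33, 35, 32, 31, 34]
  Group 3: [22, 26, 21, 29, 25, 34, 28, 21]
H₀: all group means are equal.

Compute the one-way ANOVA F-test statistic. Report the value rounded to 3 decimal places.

Group means [48.25, 34.30, 25.75], grand mean 37.600
SSB = Σnᵢ(x̄ᵢ−x̄)² = 2593.350; SSW = ΣΣ(x−x̄ᵢ)² = 409.850
MSB = 2593.350/2 = 1296.6750; MSW = 409.850/27 = 15.1796
F = MSB/MSW = 85.4220
df = (2, 27)

test statistic = 85.422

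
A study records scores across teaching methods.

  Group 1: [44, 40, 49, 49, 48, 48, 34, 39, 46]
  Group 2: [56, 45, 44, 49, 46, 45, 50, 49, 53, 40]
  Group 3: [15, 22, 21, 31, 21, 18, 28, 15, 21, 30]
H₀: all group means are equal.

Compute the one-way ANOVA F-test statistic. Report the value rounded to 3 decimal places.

test statistic = 68.053

Group means [44.11, 47.70, 22.20], grand mean 37.793
SSB = Σnᵢ(x̄ᵢ−x̄)² = 3772.170; SSW = ΣΣ(x−x̄ᵢ)² = 720.589
MSB = 3772.170/2 = 1886.0849; MSW = 720.589/26 = 27.7150
F = MSB/MSW = 68.0530
df = (2, 26)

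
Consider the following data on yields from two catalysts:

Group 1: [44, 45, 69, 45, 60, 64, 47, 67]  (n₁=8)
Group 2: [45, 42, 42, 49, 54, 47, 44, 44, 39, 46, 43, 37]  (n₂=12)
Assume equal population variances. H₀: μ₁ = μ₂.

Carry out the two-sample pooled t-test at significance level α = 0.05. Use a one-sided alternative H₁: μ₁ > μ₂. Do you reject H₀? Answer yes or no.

x̄₁=55.125, s₁=10.895, n₁=8
x̄₂=44.333, s₂=4.479, n₂=12
s_p² = [7·10.895² + 11·4.479²]/18 = 58.4190
SE = √(s_p²·(1/8+1/12)) = 3.4886
t = (55.125−44.333)/3.4886 = 3.0934
df = 18
p-value (one-sided, H₁ greater) = 0.00313
At α=0.05: p < α → reject H₀

reject H₀: yes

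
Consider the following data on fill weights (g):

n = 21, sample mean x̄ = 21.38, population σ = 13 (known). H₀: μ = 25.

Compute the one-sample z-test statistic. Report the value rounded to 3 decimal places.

SE = σ/√n = 13/√21 = 2.8368
z = (x̄−μ₀)/SE = (21.38−25)/2.8368 = -1.2761

test statistic = -1.276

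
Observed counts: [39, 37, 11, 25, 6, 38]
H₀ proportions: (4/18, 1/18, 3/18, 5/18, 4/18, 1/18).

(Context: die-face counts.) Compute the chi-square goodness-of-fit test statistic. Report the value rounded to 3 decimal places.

n = 156; E_i = n·p_i = [34.67, 8.67, 26.00, 43.33, 34.67, 8.67]
χ² = (39−34.67)²/34.67 + (37−8.67)²/8.67 + (11−26.00)²/26.00 + (25−43.33)²/43.33 + (6−34.67)²/34.67 + (38−8.67)²/8.67 = 232.5673
df = 5

test statistic = 232.567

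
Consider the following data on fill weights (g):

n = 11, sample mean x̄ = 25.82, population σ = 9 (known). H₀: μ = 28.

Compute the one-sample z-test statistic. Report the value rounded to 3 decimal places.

SE = σ/√n = 9/√11 = 2.7136
z = (x̄−μ₀)/SE = (25.82−28)/2.7136 = -0.8034

test statistic = -0.803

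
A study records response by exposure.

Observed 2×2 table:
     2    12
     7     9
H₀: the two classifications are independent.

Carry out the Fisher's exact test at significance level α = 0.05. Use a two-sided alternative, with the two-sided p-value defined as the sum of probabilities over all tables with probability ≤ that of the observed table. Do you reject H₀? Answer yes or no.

Margins: r₁=14, r₂=16, c₁=9, c₂=21, n=30
p_obs = C(14,2)·C(16,7)/C(30,9); sum pmf over tables with pmf ≤ p_obs
p-value (two-sided) = 0.11844
At α=0.05: p ≥ α → fail to reject H₀

reject H₀: no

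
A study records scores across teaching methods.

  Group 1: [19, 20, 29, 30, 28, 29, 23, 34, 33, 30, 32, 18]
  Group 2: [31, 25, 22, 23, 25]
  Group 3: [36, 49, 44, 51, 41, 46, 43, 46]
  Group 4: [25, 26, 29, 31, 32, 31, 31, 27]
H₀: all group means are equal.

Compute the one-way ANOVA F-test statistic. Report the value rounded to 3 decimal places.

Group means [27.08, 25.20, 44.50, 29.00], grand mean 31.485
SSB = Σnᵢ(x̄ᵢ−x̄)² = 1834.526; SSW = ΣΣ(x−x̄ᵢ)² = 599.717
MSB = 1834.526/3 = 611.5086; MSW = 599.717/29 = 20.6799
F = MSB/MSW = 29.5702
df = (3, 29)

test statistic = 29.570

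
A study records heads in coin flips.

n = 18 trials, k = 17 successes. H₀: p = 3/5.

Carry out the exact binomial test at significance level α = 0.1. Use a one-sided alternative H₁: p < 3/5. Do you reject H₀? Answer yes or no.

Exact binomial: n=18, k=17, p₀=3/5=0.6000
P(X≤17) from Σ C(n,i)·p₀^i·(1−p₀)^(n−i)
p-value (one-sided, H₁ less) = 0.99990
At α=0.1: p ≥ α → fail to reject H₀

reject H₀: no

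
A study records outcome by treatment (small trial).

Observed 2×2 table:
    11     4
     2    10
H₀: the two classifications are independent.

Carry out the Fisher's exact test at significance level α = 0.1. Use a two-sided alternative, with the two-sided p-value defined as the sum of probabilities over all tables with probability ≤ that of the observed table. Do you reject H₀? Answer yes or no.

Margins: r₁=15, r₂=12, c₁=13, c₂=14, n=27
p_obs = C(15,11)·C(12,2)/C(27,13); sum pmf over tables with pmf ≤ p_obs
p-value (two-sided) = 0.00633
At α=0.1: p < α → reject H₀

reject H₀: yes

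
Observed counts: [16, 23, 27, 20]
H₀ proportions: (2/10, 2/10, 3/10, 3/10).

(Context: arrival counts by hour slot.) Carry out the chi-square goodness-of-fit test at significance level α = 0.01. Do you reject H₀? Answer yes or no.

n = 86; E_i = n·p_i = [17.20, 17.20, 25.80, 25.80]
χ² = (16−17.20)²/17.20 + (23−17.20)²/17.20 + (27−25.80)²/25.80 + (20−25.80)²/25.80 = 3.3992
df = 3
p-value (upper-tail) = 0.33407
At α=0.01: p ≥ α → fail to reject H₀

reject H₀: no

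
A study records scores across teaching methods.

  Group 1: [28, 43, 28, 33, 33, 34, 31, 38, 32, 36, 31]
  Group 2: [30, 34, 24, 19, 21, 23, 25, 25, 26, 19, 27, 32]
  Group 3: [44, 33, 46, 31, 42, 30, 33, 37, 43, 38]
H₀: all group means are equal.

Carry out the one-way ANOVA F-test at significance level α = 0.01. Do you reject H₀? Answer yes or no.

Group means [33.36, 25.42, 37.70], grand mean 31.788
SSB = Σnᵢ(x̄ᵢ−x̄)² = 863.953; SSW = ΣΣ(x−x̄ᵢ)² = 747.562
MSB = 863.953/2 = 431.9765; MSW = 747.562/30 = 24.9187
F = MSB/MSW = 17.3354
df = (2, 30)
p-value (upper-tail) = 0.00001
At α=0.01: p < α → reject H₀

reject H₀: yes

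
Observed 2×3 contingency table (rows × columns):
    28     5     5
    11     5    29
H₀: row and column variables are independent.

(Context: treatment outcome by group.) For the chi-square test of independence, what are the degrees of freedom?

df = (r−1)(c−1) = (2−1)·(3−1) = 2

degrees of freedom = 2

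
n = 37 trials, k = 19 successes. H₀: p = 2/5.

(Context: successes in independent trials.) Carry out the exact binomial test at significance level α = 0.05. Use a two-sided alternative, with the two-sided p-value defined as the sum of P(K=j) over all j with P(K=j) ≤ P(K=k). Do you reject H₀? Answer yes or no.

reject H₀: no

Exact binomial: n=37, k=19, p₀=2/5=0.4000
P(X=j) = C(n,j)·p₀^j·(1−p₀)^(n−j); p = Σ P(X=j) over j with P(X=j) ≤ P(X=19)
p-value (two-sided) = 0.18016
At α=0.05: p ≥ α → fail to reject H₀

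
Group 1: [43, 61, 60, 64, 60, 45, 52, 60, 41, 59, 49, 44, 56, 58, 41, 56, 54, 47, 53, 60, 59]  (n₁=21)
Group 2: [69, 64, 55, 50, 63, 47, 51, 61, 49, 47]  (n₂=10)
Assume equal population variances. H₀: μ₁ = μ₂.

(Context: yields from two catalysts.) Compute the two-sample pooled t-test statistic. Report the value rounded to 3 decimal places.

test statistic = -0.748

x̄₁=53.429, s₁=7.346, n₁=21
x̄₂=55.600, s₂=8.017, n₂=10
s_p² = [20·7.346² + 9·8.017²]/29 = 57.1567
SE = √(s_p²·(1/21+1/10)) = 2.9047
t = (53.429−55.600)/2.9047 = -0.7476
df = 29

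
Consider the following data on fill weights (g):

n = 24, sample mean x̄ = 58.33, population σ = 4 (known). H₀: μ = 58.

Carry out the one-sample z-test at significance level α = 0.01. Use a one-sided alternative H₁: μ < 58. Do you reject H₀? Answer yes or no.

reject H₀: no

SE = σ/√n = 4/√24 = 0.8165
z = (x̄−μ₀)/SE = (58.33−58)/0.8165 = 0.4042
p-value (one-sided, H₁ less) = 0.65695
At α=0.01: p ≥ α → fail to reject H₀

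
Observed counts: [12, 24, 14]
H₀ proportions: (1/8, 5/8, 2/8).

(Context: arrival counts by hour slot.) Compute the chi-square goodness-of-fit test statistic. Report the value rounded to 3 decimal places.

n = 50; E_i = n·p_i = [6.25, 31.25, 12.50]
χ² = (12−6.25)²/6.25 + (24−31.25)²/31.25 + (14−12.50)²/12.50 = 7.1520
df = 2

test statistic = 7.152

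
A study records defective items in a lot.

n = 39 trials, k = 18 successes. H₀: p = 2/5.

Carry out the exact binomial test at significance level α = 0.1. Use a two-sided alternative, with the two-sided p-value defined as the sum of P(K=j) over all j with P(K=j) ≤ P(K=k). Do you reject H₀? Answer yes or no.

Exact binomial: n=39, k=18, p₀=2/5=0.4000
P(X=j) = C(n,j)·p₀^j·(1−p₀)^(n−j); p = Σ P(X=j) over j with P(X=j) ≤ P(X=18)
p-value (two-sided) = 0.51369
At α=0.1: p ≥ α → fail to reject H₀

reject H₀: no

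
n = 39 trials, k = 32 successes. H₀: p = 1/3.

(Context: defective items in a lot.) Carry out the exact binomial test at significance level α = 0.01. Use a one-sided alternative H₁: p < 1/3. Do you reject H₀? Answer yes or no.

Exact binomial: n=39, k=32, p₀=1/3=0.3333
P(X≤32) from Σ C(n,i)·p₀^i·(1−p₀)^(n−i)
p-value (one-sided, H₁ less) = 1.00000
At α=0.01: p ≥ α → fail to reject H₀

reject H₀: no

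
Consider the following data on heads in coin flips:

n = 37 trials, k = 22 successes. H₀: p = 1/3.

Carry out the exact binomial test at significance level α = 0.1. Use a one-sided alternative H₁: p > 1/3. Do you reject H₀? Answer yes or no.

reject H₀: yes

Exact binomial: n=37, k=22, p₀=1/3=0.3333
P(X≥22) from Σ C(n,i)·p₀^i·(1−p₀)^(n−i)
p-value (one-sided, H₁ greater) = 0.00099
At α=0.1: p < α → reject H₀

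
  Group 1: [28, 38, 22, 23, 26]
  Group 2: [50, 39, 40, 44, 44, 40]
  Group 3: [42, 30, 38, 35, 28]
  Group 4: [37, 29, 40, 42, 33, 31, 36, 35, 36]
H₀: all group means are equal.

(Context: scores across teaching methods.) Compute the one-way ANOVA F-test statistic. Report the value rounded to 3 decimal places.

test statistic = 8.926

Group means [27.40, 42.83, 34.60, 35.44], grand mean 35.440
SSB = Σnᵢ(x̄ᵢ−x̄)² = 654.704; SSW = ΣΣ(x−x̄ᵢ)² = 513.456
MSB = 654.704/3 = 218.2348; MSW = 513.456/21 = 24.4503
F = MSB/MSW = 8.9257
df = (3, 21)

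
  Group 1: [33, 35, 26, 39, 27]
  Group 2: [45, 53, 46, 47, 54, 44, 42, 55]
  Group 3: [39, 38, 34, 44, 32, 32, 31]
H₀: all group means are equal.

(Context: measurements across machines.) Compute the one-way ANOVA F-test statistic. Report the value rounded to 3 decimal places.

Group means [32.00, 48.25, 35.71], grand mean 39.800
SSB = Σnᵢ(x̄ᵢ−x̄)² = 992.271; SSW = ΣΣ(x−x̄ᵢ)² = 432.929
MSB = 992.271/2 = 496.1357; MSW = 432.929/17 = 25.4664
F = MSB/MSW = 19.4820
df = (2, 17)

test statistic = 19.482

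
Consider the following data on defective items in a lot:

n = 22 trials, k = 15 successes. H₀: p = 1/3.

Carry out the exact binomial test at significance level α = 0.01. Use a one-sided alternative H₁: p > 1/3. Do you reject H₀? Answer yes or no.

reject H₀: yes

Exact binomial: n=22, k=15, p₀=1/3=0.3333
P(X≥15) from Σ C(n,i)·p₀^i·(1−p₀)^(n−i)
p-value (one-sided, H₁ greater) = 0.00088
At α=0.01: p < α → reject H₀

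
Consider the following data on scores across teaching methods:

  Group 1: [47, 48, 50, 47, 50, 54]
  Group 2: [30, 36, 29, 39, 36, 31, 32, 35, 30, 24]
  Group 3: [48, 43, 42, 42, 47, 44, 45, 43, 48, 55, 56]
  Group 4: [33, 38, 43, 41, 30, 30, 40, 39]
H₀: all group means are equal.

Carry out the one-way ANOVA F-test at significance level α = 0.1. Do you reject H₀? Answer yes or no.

reject H₀: yes

Group means [49.33, 32.20, 46.64, 36.75], grand mean 40.714
SSB = Σnᵢ(x̄ᵢ−x̄)² = 1682.164; SSW = ΣΣ(x−x̄ᵢ)² = 626.979
MSB = 1682.164/3 = 560.7214; MSW = 626.979/31 = 20.2251
F = MSB/MSW = 27.7240
df = (3, 31)
p-value (upper-tail) = 0.00000
At α=0.1: p < α → reject H₀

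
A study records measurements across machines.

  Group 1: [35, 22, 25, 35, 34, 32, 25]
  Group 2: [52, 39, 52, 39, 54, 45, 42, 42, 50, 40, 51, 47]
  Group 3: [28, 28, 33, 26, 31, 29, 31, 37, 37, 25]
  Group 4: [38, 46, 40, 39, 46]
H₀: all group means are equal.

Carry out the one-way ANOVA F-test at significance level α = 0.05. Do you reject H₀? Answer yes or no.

Group means [29.71, 46.08, 30.50, 41.80], grand mean 37.500
SSB = Σnᵢ(x̄ᵢ−x̄)² = 1890.855; SSW = ΣΣ(x−x̄ᵢ)² = 745.645
MSB = 1890.855/3 = 630.2849; MSW = 745.645/30 = 24.8548
F = MSB/MSW = 25.3586
df = (3, 30)
p-value (upper-tail) = 0.00000
At α=0.05: p < α → reject H₀

reject H₀: yes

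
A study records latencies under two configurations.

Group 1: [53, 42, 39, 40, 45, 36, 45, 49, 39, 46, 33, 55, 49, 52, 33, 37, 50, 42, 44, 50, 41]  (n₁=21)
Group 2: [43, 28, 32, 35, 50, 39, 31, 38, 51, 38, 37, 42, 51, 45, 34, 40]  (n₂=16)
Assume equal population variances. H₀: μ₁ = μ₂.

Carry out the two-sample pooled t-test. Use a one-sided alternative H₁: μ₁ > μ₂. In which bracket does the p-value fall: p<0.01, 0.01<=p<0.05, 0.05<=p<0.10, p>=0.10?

p-value bracket: 0.01<=p<0.05

x̄₁=43.810, s₁=6.447, n₁=21
x̄₂=39.625, s₂=7.051, n₂=16
s_p² = [20·6.447² + 15·7.051²]/35 = 45.0568
SE = √(s_p²·(1/21+1/16)) = 2.2275
t = (43.810−39.625)/2.2275 = 1.8786
df = 35
p-value (one-sided, H₁ greater) = 0.03432
→ bracket: 0.01<=p<0.05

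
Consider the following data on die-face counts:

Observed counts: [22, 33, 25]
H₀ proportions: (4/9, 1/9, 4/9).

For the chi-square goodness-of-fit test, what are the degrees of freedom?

degrees of freedom = 2

df = k − 1 = 3 − 1 = 2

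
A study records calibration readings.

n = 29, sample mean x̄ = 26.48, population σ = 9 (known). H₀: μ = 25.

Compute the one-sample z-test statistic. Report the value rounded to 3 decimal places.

SE = σ/√n = 9/√29 = 1.6713
z = (x̄−μ₀)/SE = (26.48−25)/1.6713 = 0.8856

test statistic = 0.886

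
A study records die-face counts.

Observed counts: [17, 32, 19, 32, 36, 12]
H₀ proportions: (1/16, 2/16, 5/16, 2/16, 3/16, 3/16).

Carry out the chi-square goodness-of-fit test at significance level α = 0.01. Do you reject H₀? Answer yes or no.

n = 148; E_i = n·p_i = [9.25, 18.50, 46.25, 18.50, 27.75, 27.75]
χ² = (17−9.25)²/9.25 + (32−18.50)²/18.50 + (19−46.25)²/46.25 + (32−18.50)²/18.50 + (36−27.75)²/27.75 + (12−27.75)²/27.75 = 53.6432
df = 5
p-value (upper-tail) = 0.00000
At α=0.01: p < α → reject H₀

reject H₀: yes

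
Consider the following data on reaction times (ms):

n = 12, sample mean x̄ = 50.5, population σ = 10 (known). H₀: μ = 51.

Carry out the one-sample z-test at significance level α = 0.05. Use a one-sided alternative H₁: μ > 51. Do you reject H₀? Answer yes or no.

reject H₀: no

SE = σ/√n = 10/√12 = 2.8868
z = (x̄−μ₀)/SE = (50.5−51)/2.8868 = -0.1732
p-value (one-sided, H₁ greater) = 0.56875
At α=0.05: p ≥ α → fail to reject H₀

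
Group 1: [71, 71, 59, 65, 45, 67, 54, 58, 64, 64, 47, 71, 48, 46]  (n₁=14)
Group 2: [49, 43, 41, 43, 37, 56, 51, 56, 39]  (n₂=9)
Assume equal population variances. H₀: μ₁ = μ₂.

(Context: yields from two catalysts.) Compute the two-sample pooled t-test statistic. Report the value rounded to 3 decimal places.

test statistic = 3.485

x̄₁=59.286, s₁=9.754, n₁=14
x̄₂=46.111, s₂=7.132, n₂=9
s_p² = [13·9.754² + 8·7.132²]/21 = 78.2736
SE = √(s_p²·(1/14+1/9)) = 3.7800
t = (59.286−46.111)/3.7800 = 3.4854
df = 21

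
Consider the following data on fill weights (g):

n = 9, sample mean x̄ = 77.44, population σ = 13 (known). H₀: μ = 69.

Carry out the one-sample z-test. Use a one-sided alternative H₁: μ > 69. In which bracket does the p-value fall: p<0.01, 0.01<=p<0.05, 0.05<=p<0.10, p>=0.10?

SE = σ/√n = 13/√9 = 4.3333
z = (x̄−μ₀)/SE = (77.44−69)/4.3333 = 1.9477
p-value (one-sided, H₁ greater) = 0.02573
→ bracket: 0.01<=p<0.05

p-value bracket: 0.01<=p<0.05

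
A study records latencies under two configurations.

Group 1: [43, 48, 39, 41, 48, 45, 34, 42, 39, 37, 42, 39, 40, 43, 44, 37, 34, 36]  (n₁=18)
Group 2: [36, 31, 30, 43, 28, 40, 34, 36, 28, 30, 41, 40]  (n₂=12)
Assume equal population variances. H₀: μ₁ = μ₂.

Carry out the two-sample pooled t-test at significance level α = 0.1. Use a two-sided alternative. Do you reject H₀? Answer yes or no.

reject H₀: yes

x̄₁=40.611, s₁=4.189, n₁=18
x̄₂=34.750, s₂=5.362, n₂=12
s_p² = [17·4.189² + 11·5.362²]/28 = 21.9474
SE = √(s_p²·(1/18+1/12)) = 1.7459
t = (40.611−34.750)/1.7459 = 3.3570
df = 28
p-value (two-sided) = 0.00228
At α=0.1: p < α → reject H₀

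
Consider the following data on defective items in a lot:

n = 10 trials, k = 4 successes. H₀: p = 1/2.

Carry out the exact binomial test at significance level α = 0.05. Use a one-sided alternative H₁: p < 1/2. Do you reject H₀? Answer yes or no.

Exact binomial: n=10, k=4, p₀=1/2=0.5000
P(X≤4) from Σ C(n,i)·p₀^i·(1−p₀)^(n−i)
p-value (one-sided, H₁ less) = 0.37695
At α=0.05: p ≥ α → fail to reject H₀

reject H₀: no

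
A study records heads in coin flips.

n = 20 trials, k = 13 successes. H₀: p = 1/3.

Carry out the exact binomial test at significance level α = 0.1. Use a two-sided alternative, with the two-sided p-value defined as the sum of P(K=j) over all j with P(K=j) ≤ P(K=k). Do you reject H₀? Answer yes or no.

Exact binomial: n=20, k=13, p₀=1/3=0.3333
P(X=j) = C(n,j)·p₀^j·(1−p₀)^(n−j); p = Σ P(X=j) over j with P(X=j) ≤ P(X=13)
p-value (two-sided) = 0.00403
At α=0.1: p < α → reject H₀

reject H₀: yes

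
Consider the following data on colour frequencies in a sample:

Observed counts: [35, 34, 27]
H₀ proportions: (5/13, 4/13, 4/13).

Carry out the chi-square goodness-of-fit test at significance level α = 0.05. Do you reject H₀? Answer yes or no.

n = 96; E_i = n·p_i = [36.92, 29.54, 29.54]
χ² = (35−36.92)²/36.92 + (34−29.54)²/29.54 + (27−29.54)²/29.54 = 0.9922
df = 2
p-value (upper-tail) = 0.60890
At α=0.05: p ≥ α → fail to reject H₀

reject H₀: no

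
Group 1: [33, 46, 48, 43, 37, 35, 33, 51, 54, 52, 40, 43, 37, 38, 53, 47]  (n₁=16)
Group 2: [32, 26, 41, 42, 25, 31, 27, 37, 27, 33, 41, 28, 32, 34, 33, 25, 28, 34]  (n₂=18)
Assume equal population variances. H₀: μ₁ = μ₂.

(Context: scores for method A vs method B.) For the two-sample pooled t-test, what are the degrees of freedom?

degrees of freedom = 32

df = n₁ + n₂ − 2 = 16 + 18 − 2 = 32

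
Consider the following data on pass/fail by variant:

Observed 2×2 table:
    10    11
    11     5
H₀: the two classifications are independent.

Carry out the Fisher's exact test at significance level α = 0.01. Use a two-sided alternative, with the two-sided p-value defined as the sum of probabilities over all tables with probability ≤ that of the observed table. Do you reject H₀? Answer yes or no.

Margins: r₁=21, r₂=16, c₁=21, c₂=16, n=37
p_obs = C(21,10)·C(16,11)/C(37,21); sum pmf over tables with pmf ≤ p_obs
p-value (two-sided) = 0.31608
At α=0.01: p ≥ α → fail to reject H₀

reject H₀: no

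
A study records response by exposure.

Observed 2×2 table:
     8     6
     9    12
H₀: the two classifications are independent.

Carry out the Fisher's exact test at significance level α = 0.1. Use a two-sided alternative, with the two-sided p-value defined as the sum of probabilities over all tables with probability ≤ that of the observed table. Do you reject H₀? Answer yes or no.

Margins: r₁=14, r₂=21, c₁=17, c₂=18, n=35
p_obs = C(14,8)·C(21,9)/C(35,17); sum pmf over tables with pmf ≤ p_obs
p-value (two-sided) = 0.49979
At α=0.1: p ≥ α → fail to reject H₀

reject H₀: no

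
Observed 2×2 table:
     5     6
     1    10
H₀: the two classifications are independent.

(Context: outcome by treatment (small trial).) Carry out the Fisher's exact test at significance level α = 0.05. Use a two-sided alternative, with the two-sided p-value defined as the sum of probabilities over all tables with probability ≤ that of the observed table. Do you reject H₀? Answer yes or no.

reject H₀: no

Margins: r₁=11, r₂=11, c₁=6, c₂=16, n=22
p_obs = C(11,5)·C(11,1)/C(22,6); sum pmf over tables with pmf ≤ p_obs
p-value (two-sided) = 0.14861
At α=0.05: p ≥ α → fail to reject H₀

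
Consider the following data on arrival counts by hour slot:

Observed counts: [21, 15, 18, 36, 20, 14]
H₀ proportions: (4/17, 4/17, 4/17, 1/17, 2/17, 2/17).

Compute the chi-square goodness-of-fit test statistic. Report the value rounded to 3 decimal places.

n = 124; E_i = n·p_i = [29.18, 29.18, 29.18, 7.29, 14.59, 14.59]
χ² = (21−29.18)²/29.18 + (15−29.18)²/29.18 + (18−29.18)²/29.18 + (36−7.29)²/7.29 + (20−14.59)²/14.59 + (14−14.59)²/14.59 = 128.4637
df = 5

test statistic = 128.464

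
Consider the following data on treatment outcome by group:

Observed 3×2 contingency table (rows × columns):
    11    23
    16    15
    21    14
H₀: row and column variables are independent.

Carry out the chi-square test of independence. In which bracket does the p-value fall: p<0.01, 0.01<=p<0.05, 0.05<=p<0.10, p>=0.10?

p-value bracket: 0.05<=p<0.10

Row totals [34, 31, 35], col totals [48, 52], n=100
χ² = (11−16.32)²/16.32 + (23−17.68)²/17.68 + (16−14.88)²/14.88 + (15−16.12)²/16.12 + (21−16.80)²/16.80 + (14−18.20)²/18.20 = 5.5164
df = 2
p-value (upper-tail) = 0.06341
→ bracket: 0.05<=p<0.10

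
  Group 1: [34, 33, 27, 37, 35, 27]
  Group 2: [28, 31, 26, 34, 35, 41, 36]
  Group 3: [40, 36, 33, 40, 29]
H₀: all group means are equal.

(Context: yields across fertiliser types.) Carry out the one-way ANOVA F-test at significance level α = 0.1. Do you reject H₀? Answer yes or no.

Group means [32.17, 33.00, 35.60], grand mean 33.444
SSB = Σnᵢ(x̄ᵢ−x̄)² = 34.411; SSW = ΣΣ(x−x̄ᵢ)² = 334.033
MSB = 34.411/2 = 17.2056; MSW = 334.033/15 = 22.2689
F = MSB/MSW = 0.7726
df = (2, 15)
p-value (upper-tail) = 0.47933
At α=0.1: p ≥ α → fail to reject H₀

reject H₀: no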